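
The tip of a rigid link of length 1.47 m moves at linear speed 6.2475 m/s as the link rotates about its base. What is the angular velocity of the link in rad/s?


omega = v / L = 6.2475 / 1.47 = 4.2500

4.2500 rad/s


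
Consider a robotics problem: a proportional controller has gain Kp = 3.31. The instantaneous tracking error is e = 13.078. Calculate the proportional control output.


u_P = Kp * e = 3.31 * 13.078 = 43.2882

43.2882


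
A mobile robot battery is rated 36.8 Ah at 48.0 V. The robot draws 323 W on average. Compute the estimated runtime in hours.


E = 36.8*48.0 = 1766.4000 Wh
t = E/P = 1766.4000/323 = 5.4687

5.4687 hours


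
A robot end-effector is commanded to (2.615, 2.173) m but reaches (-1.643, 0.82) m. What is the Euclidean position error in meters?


dx = -1.643 - (2.615) = -4.2580, dy = 0.82 - (2.173) = -1.3530
err = sqrt(18.130564 + 1.830609) = 4.4678

4.4678 m


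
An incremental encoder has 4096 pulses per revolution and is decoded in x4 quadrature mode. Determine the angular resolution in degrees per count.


resolution = 360 / (PPR * 4) = 360 / 16384 = 0.0220

0.0220 degrees


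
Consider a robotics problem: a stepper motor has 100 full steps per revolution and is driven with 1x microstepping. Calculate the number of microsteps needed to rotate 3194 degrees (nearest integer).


step_size = 360/(100*1) = 360/100 = 3.600000 deg
n = 3194/(360/100) = 3194*100/360 = 887.2222 -> 887

887 steps


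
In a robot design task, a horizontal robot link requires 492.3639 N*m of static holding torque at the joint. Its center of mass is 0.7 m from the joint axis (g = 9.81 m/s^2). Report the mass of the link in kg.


m = tau / (g*L) = 492.3639 / (9.81 * 0.7) = 71.7000

71.7000 kg


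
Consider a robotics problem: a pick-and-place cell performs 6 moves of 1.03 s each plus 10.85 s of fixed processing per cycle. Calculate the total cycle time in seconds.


T = 6*1.03 + 10.85 = 17.0300

17.0300 s


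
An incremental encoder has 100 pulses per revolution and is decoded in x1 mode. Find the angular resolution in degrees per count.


resolution = 360 / (PPR * 1) = 360 / 100 = 3.6000

3.6000 degrees


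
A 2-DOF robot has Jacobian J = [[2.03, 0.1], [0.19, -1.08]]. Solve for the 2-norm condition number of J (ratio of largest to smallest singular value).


JJ^T eigenvalues: trace(JJ^T) = 5.3334, det(JJ^T) = det(J)^2 = 4.89028996
s_max^2 = (5.3334 + sqrt(8.88399572))/2 = 4.15700162
s_min^2 = (5.3334 - sqrt(8.88399572))/2 = 1.17639838
kappa = s_max/s_min = sqrt(4.15700162/1.17639838) = 1.8798

1.8798


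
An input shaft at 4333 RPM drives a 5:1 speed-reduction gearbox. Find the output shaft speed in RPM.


omega_out = omega_in / N = 4333 / 5 = 866.6000

866.6000 RPM


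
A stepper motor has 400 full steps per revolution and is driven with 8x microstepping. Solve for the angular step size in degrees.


step = 360/(400*8) = 360/3200 = 0.1125

0.1125 degrees


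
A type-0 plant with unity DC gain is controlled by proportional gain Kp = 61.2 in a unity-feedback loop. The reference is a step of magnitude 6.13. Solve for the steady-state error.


e_ss = R/(1 + Kp) = 6.13/(1 + 61.2) = 6.13/62.2000 = 0.0986

0.0986


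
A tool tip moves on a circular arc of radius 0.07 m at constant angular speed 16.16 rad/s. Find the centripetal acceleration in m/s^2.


a_c = omega^2 * r = 16.16^2 * 0.07 = 18.2802

18.2802 m/s^2


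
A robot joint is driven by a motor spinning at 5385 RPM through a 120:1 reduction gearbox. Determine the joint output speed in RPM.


omega_joint = omega_motor / N = 5385 / 120 = 44.8750

44.8750 RPM


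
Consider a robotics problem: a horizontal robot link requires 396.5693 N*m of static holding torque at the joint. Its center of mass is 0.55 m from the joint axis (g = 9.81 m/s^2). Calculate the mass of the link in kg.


m = tau / (g*L) = 396.5693 / (9.81 * 0.55) = 73.5000

73.5000 kg


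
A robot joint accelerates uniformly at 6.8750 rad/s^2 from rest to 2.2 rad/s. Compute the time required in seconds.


t = delta_omega / alpha = 2.2 / 6.8750 = 0.3200

0.3200 s


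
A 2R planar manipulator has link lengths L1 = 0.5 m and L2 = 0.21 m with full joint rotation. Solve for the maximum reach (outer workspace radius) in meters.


r_max = L1 + L2 = 0.5 + 0.21 = 0.7100

0.7100 m


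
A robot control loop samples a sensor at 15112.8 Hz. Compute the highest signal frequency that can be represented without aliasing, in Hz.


f_max = f_s/2 = 15112.8/2 = 7556.4000

7556.4000 Hz


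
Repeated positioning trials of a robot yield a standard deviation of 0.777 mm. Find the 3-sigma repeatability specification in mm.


repeatability = 3*sigma = 3*0.777 = 2.3310

2.3310 mm


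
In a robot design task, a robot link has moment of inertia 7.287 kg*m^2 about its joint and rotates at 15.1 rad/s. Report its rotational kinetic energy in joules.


KE = (1/2)*I*omega^2 = 0.5*7.287*15.1^2 = 830.7544

830.7544 J


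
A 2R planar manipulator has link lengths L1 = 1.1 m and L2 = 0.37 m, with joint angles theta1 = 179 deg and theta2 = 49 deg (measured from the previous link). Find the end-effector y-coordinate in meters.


y = L1*sin(th1) + L2*sin(th1+th2) = 1.1*sin(179 deg) + 0.37*sin(228 deg) = -0.2558

-0.2558 m


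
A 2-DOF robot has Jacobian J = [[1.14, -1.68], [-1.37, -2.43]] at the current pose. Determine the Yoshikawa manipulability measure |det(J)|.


det(J) = 1.14*-2.43 - (-1.68)*(-1.37) = -5.0718
|det(J)| = 5.0718

5.0718


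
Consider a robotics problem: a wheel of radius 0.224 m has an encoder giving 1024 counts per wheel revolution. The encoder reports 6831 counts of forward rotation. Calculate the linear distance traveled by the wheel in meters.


revs = 6831/1024 = 6.670898
d = revs * 2*pi*r = 6.670898 * 2*pi*0.224 = 9.3888

9.3888 m


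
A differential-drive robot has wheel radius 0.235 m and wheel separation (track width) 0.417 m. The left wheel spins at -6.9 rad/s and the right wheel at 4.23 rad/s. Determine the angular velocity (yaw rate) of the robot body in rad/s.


omega = r*(wR - wL)/L = 0.235*(4.23 - (-6.9))/0.417 = 6.2723

6.2723 rad/s


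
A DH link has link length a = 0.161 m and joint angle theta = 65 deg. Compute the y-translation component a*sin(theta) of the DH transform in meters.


a*sin(theta) = 0.161*sin(65 deg) = 0.1459

0.1459 m


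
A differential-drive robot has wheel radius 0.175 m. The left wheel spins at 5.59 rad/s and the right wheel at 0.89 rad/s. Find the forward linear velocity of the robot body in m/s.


v = r*(wR + wL)/2 = 0.175*(0.89 + 5.59)/2 = 0.5670

0.5670 m/s


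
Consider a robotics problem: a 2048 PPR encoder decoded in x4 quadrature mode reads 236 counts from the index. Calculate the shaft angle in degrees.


angle = counts * 360 / (PPR*4) = 236 * 360 / 8192 = 10.3711

10.3711 degrees


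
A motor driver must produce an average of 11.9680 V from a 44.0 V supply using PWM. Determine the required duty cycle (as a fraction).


D = V_avg/V_supply = 11.9680/44.0 = 0.2720

0.2720


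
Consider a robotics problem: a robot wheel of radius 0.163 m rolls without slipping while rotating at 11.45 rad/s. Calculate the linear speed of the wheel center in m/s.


v = omega * r = 11.45 * 0.163 = 1.8663

1.8663 m/s


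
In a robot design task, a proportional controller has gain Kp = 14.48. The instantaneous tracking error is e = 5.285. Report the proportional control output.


u_P = Kp * e = 14.48 * 5.285 = 76.5268

76.5268


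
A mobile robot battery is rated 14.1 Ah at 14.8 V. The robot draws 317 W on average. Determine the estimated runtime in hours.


E = 14.1*14.8 = 208.6800 Wh
t = E/P = 208.6800/317 = 0.6583

0.6583 hours


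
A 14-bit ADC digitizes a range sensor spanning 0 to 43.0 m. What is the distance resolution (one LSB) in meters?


res = range / 2^n = 43.0/2^14 = 43.0/16384 = 0.0026

0.0026 m


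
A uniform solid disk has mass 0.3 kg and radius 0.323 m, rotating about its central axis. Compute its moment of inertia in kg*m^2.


I = (1/2)*m*R^2 = 0.5*0.3*0.323^2 = 0.0156

0.0156 kg*m^2


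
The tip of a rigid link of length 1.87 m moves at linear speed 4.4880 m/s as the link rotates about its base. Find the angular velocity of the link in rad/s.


omega = v / L = 4.4880 / 1.87 = 2.4000

2.4000 rad/s


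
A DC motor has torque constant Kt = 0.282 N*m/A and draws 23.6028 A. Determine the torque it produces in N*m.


tau = Kt * I = 0.282*23.6028 = 6.6560

6.6560 N*m


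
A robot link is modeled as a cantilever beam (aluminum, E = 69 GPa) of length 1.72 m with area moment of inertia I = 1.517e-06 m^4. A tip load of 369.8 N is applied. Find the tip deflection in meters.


delta = F*L^3/(3*E*I) = 369.8*1.72^3/(3*6.900e+10*1.517e-06)
      = 1881.7080704/314019 = 0.0060

0.0060 m


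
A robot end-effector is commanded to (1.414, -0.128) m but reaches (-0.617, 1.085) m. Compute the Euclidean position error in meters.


dx = -0.617 - (1.414) = -2.0310, dy = 1.085 - (-0.128) = 1.2130
err = sqrt(4.124961 + 1.471369) = 2.3657

2.3657 m


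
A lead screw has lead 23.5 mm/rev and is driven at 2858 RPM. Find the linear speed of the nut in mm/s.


v = lead * (RPM/60) = 23.5*2858/60 = 1119.3833

1119.3833 mm/s


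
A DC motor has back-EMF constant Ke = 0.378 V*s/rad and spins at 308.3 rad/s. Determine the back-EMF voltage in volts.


V_emf = Ke * omega = 0.378*308.3 = 116.5374

116.5374 V


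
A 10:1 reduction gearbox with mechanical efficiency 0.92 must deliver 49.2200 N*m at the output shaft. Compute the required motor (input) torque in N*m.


tau_in = tau_out / (N * eta) = 49.2200 / (10 * 0.92) = 5.3500

5.3500 N*m


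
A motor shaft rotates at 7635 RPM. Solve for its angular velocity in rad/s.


omega = 7635 * 2*pi/60 = 799.5353

799.5353 rad/s


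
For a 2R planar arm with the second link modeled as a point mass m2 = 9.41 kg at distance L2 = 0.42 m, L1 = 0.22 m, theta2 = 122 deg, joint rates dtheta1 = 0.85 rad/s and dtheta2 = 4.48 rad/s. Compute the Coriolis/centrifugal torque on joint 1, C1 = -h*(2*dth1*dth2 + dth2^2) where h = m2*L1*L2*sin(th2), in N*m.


h = m2*L1*L2*sin(th2) = 9.41*0.22*0.42*sin(122 deg) = 0.737364
C1 = -h*(2*0.85*4.48 + 4.48^2) = -0.737364*27.6864 = -20.4150

-20.4150 N*m


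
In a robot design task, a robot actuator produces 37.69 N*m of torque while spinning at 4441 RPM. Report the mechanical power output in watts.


omega = 4441 * 2*pi/60 = 465.060432 rad/s
P = tau * omega = 37.69 * 465.060432 = 17528.1277

17528.1277 W


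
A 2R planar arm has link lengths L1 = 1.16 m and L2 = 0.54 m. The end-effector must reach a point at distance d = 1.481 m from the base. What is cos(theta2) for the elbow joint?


cos(th2) = (d^2 - L1^2 - L2^2)/(2*L1*L2) = (1.481^2 - 1.16^2 - 0.54^2)/(2*1.16*0.54) = 0.4439

0.4439


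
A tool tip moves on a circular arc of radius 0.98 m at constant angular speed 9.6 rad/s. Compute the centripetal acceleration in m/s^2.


a_c = omega^2 * r = 9.6^2 * 0.98 = 90.3168

90.3168 m/s^2


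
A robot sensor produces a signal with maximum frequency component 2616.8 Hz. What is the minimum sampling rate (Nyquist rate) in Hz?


f_s,min = 2*f_max = 2*2616.8 = 5233.6000

5233.6000 Hz


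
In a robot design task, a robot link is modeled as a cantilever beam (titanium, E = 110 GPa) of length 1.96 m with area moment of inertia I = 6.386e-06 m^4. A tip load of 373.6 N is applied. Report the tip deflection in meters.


delta = F*L^3/(3*E*I) = 373.6*1.96^3/(3*1.100e+11*6.386e-06)
      = 2813.0346496/2107380 = 0.0013

0.0013 m


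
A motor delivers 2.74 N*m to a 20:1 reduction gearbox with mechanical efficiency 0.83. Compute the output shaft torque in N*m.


tau_out = tau_in * N * eta = 2.74 * 20 * 0.83 = 45.4840

45.4840 N*m


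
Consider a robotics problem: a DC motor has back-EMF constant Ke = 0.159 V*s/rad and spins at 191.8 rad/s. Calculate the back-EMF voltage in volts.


V_emf = Ke * omega = 0.159*191.8 = 30.4962

30.4962 V


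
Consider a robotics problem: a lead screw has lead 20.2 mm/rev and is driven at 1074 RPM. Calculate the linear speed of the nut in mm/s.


v = lead * (RPM/60) = 20.2*1074/60 = 361.5800

361.5800 mm/s


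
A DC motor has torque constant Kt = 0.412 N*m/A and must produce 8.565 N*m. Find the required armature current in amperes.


I = tau / Kt = 8.565/0.412 = 20.7888

20.7888 A


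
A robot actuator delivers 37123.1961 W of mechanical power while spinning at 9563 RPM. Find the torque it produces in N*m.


omega = 9563 * 2*pi/60 = 1001.435018 rad/s
tau = P / omega = 37123.1961 / 1001.435018 = 37.0700

37.0700 N*m


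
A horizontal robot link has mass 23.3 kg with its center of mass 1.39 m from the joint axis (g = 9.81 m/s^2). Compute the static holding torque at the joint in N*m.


tau = m*g*L = 23.3 * 9.81 * 1.39 = 317.7165

317.7165 N*m


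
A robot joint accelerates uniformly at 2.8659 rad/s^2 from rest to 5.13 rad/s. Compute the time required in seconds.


t = delta_omega / alpha = 5.13 / 2.8659 = 1.7900

1.7900 s


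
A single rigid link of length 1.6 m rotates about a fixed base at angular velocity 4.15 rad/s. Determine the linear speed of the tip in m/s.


v = L*omega = 1.6 * 4.15 = 6.6400

6.6400 m/s


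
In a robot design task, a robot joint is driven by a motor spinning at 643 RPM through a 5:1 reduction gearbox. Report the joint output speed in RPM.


omega_joint = omega_motor / N = 643 / 5 = 128.6000

128.6000 RPM


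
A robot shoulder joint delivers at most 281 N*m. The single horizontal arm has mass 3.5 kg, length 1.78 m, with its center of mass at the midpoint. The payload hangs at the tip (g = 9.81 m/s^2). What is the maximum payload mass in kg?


tau_arm = m_arm*g*(L/2) = 3.5*9.81*1.78/2 = 30.5582 N*m
tau_payload = tau_max - tau_arm = 281 - 30.5582 = 250.4418
m_payload = tau_payload / (g*L) = 250.4418 / (9.81*1.78) = 14.3423

14.3423 kg


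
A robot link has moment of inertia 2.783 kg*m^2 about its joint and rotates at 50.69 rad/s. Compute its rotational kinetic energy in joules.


KE = (1/2)*I*omega^2 = 0.5*2.783*50.69^2 = 3575.4260

3575.4260 J


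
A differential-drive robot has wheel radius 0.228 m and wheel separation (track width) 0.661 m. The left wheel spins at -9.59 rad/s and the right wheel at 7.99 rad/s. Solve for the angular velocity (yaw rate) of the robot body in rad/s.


omega = r*(wR - wL)/L = 0.228*(7.99 - (-9.59))/0.661 = 6.0639

6.0639 rad/s


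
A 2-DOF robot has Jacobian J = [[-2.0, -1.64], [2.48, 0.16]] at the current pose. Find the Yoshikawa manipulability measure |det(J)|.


det(J) = -2.0*0.16 - (-1.64)*(2.48) = 3.7472
|det(J)| = 3.7472

3.7472


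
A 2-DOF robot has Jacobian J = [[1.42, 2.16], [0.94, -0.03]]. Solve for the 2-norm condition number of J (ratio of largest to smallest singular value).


JJ^T eigenvalues: trace(JJ^T) = 7.5665, det(JJ^T) = det(J)^2 = 4.29732900
s_max^2 = (7.5665 + sqrt(40.06260625))/2 = 6.94800142
s_min^2 = (7.5665 - sqrt(40.06260625))/2 = 0.61849858
kappa = s_max/s_min = sqrt(6.94800142/0.61849858) = 3.3517

3.3517


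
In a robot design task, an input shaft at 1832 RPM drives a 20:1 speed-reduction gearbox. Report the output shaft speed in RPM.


omega_out = omega_in / N = 1832 / 20 = 91.6000

91.6000 RPM


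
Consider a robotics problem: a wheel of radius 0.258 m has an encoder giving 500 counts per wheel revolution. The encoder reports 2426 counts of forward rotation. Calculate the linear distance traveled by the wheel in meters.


revs = 2426/500 = 4.852000
d = revs * 2*pi*r = 4.852000 * 2*pi*0.258 = 7.8654

7.8654 m


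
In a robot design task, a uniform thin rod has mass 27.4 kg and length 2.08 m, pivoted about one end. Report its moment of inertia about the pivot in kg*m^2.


I = (1/3)*m*L^2 = (1/3)*27.4*2.08^2 = 39.5145

39.5145 kg*m^2


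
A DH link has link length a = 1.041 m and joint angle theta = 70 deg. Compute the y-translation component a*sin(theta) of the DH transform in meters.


a*sin(theta) = 1.041*sin(70 deg) = 0.9782

0.9782 m


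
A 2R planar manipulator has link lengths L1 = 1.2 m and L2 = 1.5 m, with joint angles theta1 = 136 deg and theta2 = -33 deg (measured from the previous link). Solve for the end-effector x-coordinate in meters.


x = L1*cos(th1) + L2*cos(th1+th2) = 1.2*cos(136 deg) + 1.5*cos(103 deg) = -1.2006

-1.2006 m


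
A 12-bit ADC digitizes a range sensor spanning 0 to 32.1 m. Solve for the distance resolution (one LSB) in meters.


res = range / 2^n = 32.1/2^12 = 32.1/4096 = 0.0078

0.0078 m


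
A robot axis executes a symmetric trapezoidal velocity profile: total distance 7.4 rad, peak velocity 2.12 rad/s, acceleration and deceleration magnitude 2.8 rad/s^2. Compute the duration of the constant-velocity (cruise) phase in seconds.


t_acc = v/a = 0.757143 s, d_acc = v^2/(2a) = 0.802571 rad each
d_cruise = 7.4 - 2*0.802571 = 5.794858 rad
t_cruise = d_cruise/v = 5.794858/2.12 = 2.7334

2.7334 s


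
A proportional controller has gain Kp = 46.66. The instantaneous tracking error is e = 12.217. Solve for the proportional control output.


u_P = Kp * e = 46.66 * 12.217 = 570.0452

570.0452


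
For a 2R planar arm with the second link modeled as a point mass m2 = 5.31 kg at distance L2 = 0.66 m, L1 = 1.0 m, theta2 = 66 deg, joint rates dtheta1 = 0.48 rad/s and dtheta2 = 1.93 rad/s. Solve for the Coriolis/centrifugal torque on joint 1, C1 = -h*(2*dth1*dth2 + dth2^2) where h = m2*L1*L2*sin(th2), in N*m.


h = m2*L1*L2*sin(th2) = 5.31*1.0*0.66*sin(66 deg) = 3.201611
C1 = -h*(2*0.48*1.93 + 1.93^2) = -3.201611*5.5777 = -17.8576

-17.8576 N*m


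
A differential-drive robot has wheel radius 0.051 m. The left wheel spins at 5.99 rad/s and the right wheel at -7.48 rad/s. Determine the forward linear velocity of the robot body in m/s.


v = r*(wR + wL)/2 = 0.051*(-7.48 + 5.99)/2 = -0.0380

-0.0380 m/s


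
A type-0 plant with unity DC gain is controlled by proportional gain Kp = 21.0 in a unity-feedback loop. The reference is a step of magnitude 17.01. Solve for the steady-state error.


e_ss = R/(1 + Kp) = 17.01/(1 + 21.0) = 17.01/22.0000 = 0.7732

0.7732


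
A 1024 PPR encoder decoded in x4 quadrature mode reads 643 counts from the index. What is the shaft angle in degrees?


angle = counts * 360 / (PPR*4) = 643 * 360 / 4096 = 56.5137

56.5137 degrees


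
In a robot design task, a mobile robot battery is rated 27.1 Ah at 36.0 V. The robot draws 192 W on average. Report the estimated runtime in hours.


E = 27.1*36.0 = 975.6000 Wh
t = E/P = 975.6000/192 = 5.0812

5.0812 hours


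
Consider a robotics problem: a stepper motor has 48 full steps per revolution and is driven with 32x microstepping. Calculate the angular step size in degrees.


step = 360/(48*32) = 360/1536 = 0.2344

0.2344 degrees


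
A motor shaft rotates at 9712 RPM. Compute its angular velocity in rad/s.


omega = 9712 * 2*pi/60 = 1017.0383

1017.0383 rad/s


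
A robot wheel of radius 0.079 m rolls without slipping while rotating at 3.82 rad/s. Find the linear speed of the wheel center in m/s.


v = omega * r = 3.82 * 0.079 = 0.3018

0.3018 m/s


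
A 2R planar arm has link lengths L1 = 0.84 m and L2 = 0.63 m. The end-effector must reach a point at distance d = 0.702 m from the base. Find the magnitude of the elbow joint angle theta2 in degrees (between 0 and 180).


cos(th2) = (d^2 - L1^2 - L2^2)/(2*L1*L2) = (0.702^2 - 0.84^2 - 0.63^2)/(2*0.84*0.63) = -0.57605442
th2 = acos(-0.57605442) = 125.1735 deg

125.1735 degrees


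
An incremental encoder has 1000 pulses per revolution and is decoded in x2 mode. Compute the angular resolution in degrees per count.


resolution = 360 / (PPR * 2) = 360 / 2000 = 0.1800

0.1800 degrees


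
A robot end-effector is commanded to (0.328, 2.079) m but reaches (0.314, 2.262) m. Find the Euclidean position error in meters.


dx = 0.314 - (0.328) = -0.0140, dy = 2.262 - (2.079) = 0.1830
err = sqrt(0.000196 + 0.033489) = 0.1835

0.1835 m


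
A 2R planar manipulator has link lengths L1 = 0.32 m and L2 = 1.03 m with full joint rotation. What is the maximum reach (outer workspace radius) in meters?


r_max = L1 + L2 = 0.32 + 1.03 = 1.3500

1.3500 m


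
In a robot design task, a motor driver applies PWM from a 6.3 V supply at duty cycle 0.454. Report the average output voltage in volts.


V_avg = V_supply * D = 6.3*0.454 = 2.8602

2.8602 V


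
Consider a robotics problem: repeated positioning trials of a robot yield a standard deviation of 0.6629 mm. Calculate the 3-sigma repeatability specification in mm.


repeatability = 3*sigma = 3*0.6629 = 1.9887

1.9887 mm


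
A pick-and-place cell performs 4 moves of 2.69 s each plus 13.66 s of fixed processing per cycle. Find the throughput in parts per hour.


T_cycle = 4*2.69 + 13.66 = 24.4200 s
rate = 3600/T = 147.4201

147.4201 parts/hour


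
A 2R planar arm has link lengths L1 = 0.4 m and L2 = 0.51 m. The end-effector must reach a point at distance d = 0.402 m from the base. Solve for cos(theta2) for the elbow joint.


cos(th2) = (d^2 - L1^2 - L2^2)/(2*L1*L2) = (0.402^2 - 0.4^2 - 0.51^2)/(2*0.4*0.51) = -0.6336

-0.6336


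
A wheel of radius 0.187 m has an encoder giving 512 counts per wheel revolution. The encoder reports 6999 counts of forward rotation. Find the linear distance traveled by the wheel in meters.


revs = 6999/512 = 13.669922
d = revs * 2*pi*r = 13.669922 * 2*pi*0.187 = 16.0616

16.0616 m


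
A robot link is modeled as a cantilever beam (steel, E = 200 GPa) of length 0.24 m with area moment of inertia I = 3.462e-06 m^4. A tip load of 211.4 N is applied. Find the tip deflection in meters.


delta = F*L^3/(3*E*I) = 211.4*0.24^3/(3*2.000e+11*3.462e-06)
      = 2.9223936/2077200 = 1.4069e-06

1.4069e-06 m


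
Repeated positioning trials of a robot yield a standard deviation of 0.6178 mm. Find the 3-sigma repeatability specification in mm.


repeatability = 3*sigma = 3*0.6178 = 1.8534

1.8534 mm


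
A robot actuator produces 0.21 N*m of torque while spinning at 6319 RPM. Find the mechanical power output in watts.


omega = 6319 * 2*pi/60 = 661.724133 rad/s
P = tau * omega = 0.21 * 661.724133 = 138.9621

138.9621 W


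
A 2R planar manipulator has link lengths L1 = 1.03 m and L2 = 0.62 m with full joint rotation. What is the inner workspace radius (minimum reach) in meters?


r_min = |L1 - L2| = |1.03 - 0.62| = 0.4100

0.4100 m


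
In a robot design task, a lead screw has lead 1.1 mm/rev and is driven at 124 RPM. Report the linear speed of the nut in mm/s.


v = lead * (RPM/60) = 1.1*124/60 = 2.2733

2.2733 mm/s


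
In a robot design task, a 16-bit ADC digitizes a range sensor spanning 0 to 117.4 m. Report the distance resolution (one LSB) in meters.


res = range / 2^n = 117.4/2^16 = 117.4/65536 = 0.0018

0.0018 m


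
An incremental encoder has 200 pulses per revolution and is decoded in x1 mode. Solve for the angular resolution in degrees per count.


resolution = 360 / (PPR * 1) = 360 / 200 = 1.8000

1.8000 degrees


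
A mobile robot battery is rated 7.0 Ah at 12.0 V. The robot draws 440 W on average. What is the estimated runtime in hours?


E = 7.0*12.0 = 84.0000 Wh
t = E/P = 84.0000/440 = 0.1909

0.1909 hours


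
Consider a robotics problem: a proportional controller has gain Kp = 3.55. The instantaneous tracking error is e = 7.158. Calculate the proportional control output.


u_P = Kp * e = 3.55 * 7.158 = 25.4109

25.4109


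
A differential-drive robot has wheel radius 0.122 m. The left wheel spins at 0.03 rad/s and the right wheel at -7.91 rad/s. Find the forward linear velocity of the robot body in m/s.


v = r*(wR + wL)/2 = 0.122*(-7.91 + 0.03)/2 = -0.4807

-0.4807 m/s


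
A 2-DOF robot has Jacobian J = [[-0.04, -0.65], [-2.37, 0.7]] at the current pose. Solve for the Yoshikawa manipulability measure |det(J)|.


det(J) = -0.04*0.7 - (-0.65)*(-2.37) = -1.5685
|det(J)| = 1.5685

1.5685


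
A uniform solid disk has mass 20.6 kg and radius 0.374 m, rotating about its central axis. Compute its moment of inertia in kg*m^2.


I = (1/2)*m*R^2 = 0.5*20.6*0.374^2 = 1.4407

1.4407 kg*m^2


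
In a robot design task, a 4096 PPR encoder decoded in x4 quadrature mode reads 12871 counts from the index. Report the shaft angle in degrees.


angle = counts * 360 / (PPR*4) = 12871 * 360 / 16384 = 282.8101

282.8101 degrees


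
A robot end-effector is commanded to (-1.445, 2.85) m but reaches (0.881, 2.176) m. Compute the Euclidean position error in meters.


dx = 0.881 - (-1.445) = 2.3260, dy = 2.176 - (2.85) = -0.6740
err = sqrt(5.410276 + 0.454276) = 2.4217

2.4217 m


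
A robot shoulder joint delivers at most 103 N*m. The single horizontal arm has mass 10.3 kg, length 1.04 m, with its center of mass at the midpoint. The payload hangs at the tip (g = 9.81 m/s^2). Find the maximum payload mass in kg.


tau_arm = m_arm*g*(L/2) = 10.3*9.81*1.04/2 = 52.5424 N*m
tau_payload = tau_max - tau_arm = 103 - 52.5424 = 50.4576
m_payload = tau_payload / (g*L) = 50.4576 / (9.81*1.04) = 4.9457

4.9457 kg


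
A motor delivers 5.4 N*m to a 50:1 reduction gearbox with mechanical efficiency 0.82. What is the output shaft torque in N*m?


tau_out = tau_in * N * eta = 5.4 * 50 * 0.82 = 221.4000

221.4000 N*m


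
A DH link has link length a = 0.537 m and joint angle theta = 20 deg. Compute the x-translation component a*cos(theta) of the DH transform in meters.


a*cos(theta) = 0.537*cos(20 deg) = 0.5046

0.5046 m


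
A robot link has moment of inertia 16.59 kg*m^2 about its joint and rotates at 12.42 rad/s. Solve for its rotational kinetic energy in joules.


KE = (1/2)*I*omega^2 = 0.5*16.59*12.42^2 = 1279.5568

1279.5568 J


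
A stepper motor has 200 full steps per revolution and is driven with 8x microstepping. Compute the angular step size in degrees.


step = 360/(200*8) = 360/1600 = 0.2250

0.2250 degrees


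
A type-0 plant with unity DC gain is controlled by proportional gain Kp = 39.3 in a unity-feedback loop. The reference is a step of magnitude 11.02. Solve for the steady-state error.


e_ss = R/(1 + Kp) = 11.02/(1 + 39.3) = 11.02/40.3000 = 0.2734

0.2734


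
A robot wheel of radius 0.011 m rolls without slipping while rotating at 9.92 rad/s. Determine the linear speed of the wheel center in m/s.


v = omega * r = 9.92 * 0.011 = 0.1091

0.1091 m/s


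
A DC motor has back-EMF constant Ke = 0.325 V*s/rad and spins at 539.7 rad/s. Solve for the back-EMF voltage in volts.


V_emf = Ke * omega = 0.325*539.7 = 175.4025

175.4025 V


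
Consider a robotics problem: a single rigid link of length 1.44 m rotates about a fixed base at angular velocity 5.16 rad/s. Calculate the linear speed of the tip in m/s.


v = L*omega = 1.44 * 5.16 = 7.4304

7.4304 m/s


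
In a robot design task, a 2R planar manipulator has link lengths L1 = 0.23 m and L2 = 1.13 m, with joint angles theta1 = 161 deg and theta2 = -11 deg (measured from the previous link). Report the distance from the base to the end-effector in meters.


x = L1*cos(th1) + L2*cos(th1+th2) = -1.196078
y = L1*sin(th1) + L2*sin(th1+th2) = 0.639881
d = sqrt(x^2 + y^2) = sqrt(1.430603 + 0.409448) = 1.3565

1.3565 m


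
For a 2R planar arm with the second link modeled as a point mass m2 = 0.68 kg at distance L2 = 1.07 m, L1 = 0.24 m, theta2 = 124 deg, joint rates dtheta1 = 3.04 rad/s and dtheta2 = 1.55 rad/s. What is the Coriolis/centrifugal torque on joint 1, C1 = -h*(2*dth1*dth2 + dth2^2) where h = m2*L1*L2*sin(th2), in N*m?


h = m2*L1*L2*sin(th2) = 0.68*0.24*1.07*sin(124 deg) = 0.144770
C1 = -h*(2*3.04*1.55 + 1.55^2) = -0.144770*11.8265 = -1.7121

-1.7121 N*m


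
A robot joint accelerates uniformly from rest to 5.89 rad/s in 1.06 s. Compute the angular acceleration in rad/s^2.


alpha = delta_omega / t = 5.89 / 1.06 = 5.5566

5.5566 rad/s^2


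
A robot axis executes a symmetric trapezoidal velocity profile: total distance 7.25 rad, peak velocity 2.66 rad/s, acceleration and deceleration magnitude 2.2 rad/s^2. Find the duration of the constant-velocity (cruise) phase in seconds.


t_acc = v/a = 1.209091 s, d_acc = v^2/(2a) = 1.608091 rad each
d_cruise = 7.25 - 2*1.608091 = 4.033818 rad
t_cruise = d_cruise/v = 4.033818/2.66 = 1.5165

1.5165 s


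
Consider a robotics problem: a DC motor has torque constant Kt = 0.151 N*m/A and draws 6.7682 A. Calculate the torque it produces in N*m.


tau = Kt * I = 0.151*6.7682 = 1.0220

1.0220 N*m


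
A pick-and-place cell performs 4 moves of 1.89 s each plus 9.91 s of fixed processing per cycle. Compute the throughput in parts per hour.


T_cycle = 4*1.89 + 9.91 = 17.4700 s
rate = 3600/T = 206.0675

206.0675 parts/hour


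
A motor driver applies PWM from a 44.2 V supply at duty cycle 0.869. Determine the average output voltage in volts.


V_avg = V_supply * D = 44.2*0.869 = 38.4098

38.4098 V


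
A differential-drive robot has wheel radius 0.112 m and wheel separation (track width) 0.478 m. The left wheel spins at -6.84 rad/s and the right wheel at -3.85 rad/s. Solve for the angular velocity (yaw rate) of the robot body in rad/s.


omega = r*(wR - wL)/L = 0.112*(-3.85 - (-6.84))/0.478 = 0.7006

0.7006 rad/s


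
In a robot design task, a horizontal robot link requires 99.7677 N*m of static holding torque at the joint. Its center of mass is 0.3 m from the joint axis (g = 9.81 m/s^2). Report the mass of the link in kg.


m = tau / (g*L) = 99.7677 / (9.81 * 0.3) = 33.9000

33.9000 kg


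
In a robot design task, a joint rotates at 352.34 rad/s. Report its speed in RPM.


RPM = 352.34 * 60/(2*pi) = 3364.5992

3364.5992 RPM


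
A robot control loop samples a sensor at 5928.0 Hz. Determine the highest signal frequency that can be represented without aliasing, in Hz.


f_max = f_s/2 = 5928.0/2 = 2964.0000

2964.0000 Hz


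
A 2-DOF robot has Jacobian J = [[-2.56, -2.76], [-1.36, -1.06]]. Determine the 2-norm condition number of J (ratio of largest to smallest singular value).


JJ^T eigenvalues: trace(JJ^T) = 17.1444, det(JJ^T) = det(J)^2 = 1.08160000
s_max^2 = (17.1444 + sqrt(289.60405136))/2 = 17.08107847
s_min^2 = (17.1444 - sqrt(289.60405136))/2 = 0.06332153
kappa = s_max/s_min = sqrt(17.08107847/0.06332153) = 16.4241

16.4241


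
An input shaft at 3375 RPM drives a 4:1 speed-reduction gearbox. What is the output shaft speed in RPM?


omega_out = omega_in / N = 3375 / 4 = 843.7500

843.7500 RPM


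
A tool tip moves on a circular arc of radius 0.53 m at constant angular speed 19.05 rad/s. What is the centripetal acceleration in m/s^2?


a_c = omega^2 * r = 19.05^2 * 0.53 = 192.3383

192.3383 m/s^2


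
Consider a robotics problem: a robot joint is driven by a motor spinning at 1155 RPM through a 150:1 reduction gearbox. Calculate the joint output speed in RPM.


omega_joint = omega_motor / N = 1155 / 150 = 7.7000

7.7000 RPM


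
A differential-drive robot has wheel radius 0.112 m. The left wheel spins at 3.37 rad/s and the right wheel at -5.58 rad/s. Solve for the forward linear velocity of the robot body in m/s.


v = r*(wR + wL)/2 = 0.112*(-5.58 + 3.37)/2 = -0.1238

-0.1238 m/s


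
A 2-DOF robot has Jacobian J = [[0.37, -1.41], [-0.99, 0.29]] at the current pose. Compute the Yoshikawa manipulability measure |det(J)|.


det(J) = 0.37*0.29 - (-1.41)*(-0.99) = -1.2886
|det(J)| = 1.2886

1.2886


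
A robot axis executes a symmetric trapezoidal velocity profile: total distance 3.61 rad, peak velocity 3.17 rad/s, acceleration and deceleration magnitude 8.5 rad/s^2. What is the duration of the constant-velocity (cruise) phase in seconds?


t_acc = v/a = 0.372941 s, d_acc = v^2/(2a) = 0.591112 rad each
d_cruise = 3.61 - 2*0.591112 = 2.427776 rad
t_cruise = d_cruise/v = 2.427776/3.17 = 0.7659

0.7659 s


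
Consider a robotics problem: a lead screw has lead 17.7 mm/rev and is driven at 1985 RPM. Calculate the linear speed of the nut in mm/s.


v = lead * (RPM/60) = 17.7*1985/60 = 585.5750

585.5750 mm/s


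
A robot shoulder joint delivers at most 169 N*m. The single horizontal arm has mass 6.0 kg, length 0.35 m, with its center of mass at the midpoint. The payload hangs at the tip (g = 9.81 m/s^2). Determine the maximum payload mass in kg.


tau_arm = m_arm*g*(L/2) = 6.0*9.81*0.35/2 = 10.3005 N*m
tau_payload = tau_max - tau_arm = 169 - 10.3005 = 158.6995
m_payload = tau_payload / (g*L) = 158.6995 / (9.81*0.35) = 46.2209

46.2209 kg


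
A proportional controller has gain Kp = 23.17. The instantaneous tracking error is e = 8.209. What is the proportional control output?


u_P = Kp * e = 23.17 * 8.209 = 190.2025

190.2025


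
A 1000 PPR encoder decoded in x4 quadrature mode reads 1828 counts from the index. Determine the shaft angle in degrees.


angle = counts * 360 / (PPR*4) = 1828 * 360 / 4000 = 164.5200

164.5200 degrees


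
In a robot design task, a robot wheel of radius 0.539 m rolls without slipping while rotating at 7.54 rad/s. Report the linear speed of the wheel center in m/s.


v = omega * r = 7.54 * 0.539 = 4.0641

4.0641 m/s


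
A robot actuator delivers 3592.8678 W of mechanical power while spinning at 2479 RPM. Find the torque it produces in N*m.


omega = 2479 * 2*pi/60 = 259.600273 rad/s
tau = P / omega = 3592.8678 / 259.600273 = 13.8400

13.8400 N*m


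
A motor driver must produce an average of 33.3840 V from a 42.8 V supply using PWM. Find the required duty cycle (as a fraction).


D = V_avg/V_supply = 33.3840/42.8 = 0.7800

0.7800


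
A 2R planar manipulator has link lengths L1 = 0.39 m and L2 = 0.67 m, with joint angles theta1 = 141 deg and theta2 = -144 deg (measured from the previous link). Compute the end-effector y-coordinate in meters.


y = L1*sin(th1) + L2*sin(th1+th2) = 0.39*sin(141 deg) + 0.67*sin(-3 deg) = 0.2104

0.2104 m


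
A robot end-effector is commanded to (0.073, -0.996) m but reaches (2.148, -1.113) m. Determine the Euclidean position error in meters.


dx = 2.148 - (0.073) = 2.0750, dy = -1.113 - (-0.996) = -0.1170
err = sqrt(4.305625 + 0.013689) = 2.0783

2.0783 m


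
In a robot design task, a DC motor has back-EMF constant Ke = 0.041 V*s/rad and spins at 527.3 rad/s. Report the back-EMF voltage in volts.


V_emf = Ke * omega = 0.041*527.3 = 21.6193

21.6193 V


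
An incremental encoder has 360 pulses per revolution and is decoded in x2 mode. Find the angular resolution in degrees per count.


resolution = 360 / (PPR * 2) = 360 / 720 = 0.5000

0.5000 degrees


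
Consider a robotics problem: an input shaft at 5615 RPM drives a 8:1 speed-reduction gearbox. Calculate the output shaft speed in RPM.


omega_out = omega_in / N = 5615 / 8 = 701.8750

701.8750 RPM


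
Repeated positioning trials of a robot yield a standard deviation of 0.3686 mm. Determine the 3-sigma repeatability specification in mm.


repeatability = 3*sigma = 3*0.3686 = 1.1058

1.1058 mm


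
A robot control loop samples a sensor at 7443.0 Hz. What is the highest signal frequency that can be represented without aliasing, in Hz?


f_max = f_s/2 = 7443.0/2 = 3721.5000

3721.5000 Hz


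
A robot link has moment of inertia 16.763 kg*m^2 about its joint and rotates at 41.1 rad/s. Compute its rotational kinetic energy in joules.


KE = (1/2)*I*omega^2 = 0.5*16.763*41.1^2 = 14158.1136

14158.1136 J


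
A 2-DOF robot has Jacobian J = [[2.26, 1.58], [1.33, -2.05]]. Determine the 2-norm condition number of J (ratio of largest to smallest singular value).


JJ^T eigenvalues: trace(JJ^T) = 13.5754, det(JJ^T) = det(J)^2 = 45.35214336
s_max^2 = (13.5754 + sqrt(2.88291172))/2 = 7.63665697
s_min^2 = (13.5754 - sqrt(2.88291172))/2 = 5.93874303
kappa = s_max/s_min = sqrt(7.63665697/5.93874303) = 1.1340

1.1340


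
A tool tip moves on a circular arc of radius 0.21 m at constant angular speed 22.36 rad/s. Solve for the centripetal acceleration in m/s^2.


a_c = omega^2 * r = 22.36^2 * 0.21 = 104.9936

104.9936 m/s^2


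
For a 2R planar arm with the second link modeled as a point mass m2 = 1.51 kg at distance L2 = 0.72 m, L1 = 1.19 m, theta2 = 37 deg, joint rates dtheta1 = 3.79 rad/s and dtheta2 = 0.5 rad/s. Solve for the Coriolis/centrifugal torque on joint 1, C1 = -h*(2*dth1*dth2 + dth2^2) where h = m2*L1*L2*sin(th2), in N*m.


h = m2*L1*L2*sin(th2) = 1.51*1.19*0.72*sin(37 deg) = 0.778609
C1 = -h*(2*3.79*0.5 + 0.5^2) = -0.778609*4.0400 = -3.1456

-3.1456 N*m


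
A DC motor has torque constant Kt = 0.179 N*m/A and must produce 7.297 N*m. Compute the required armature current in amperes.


I = tau / Kt = 7.297/0.179 = 40.7654

40.7654 A


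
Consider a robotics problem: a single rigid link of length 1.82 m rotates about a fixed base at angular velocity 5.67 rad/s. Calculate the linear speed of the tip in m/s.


v = L*omega = 1.82 * 5.67 = 10.3194

10.3194 m/s


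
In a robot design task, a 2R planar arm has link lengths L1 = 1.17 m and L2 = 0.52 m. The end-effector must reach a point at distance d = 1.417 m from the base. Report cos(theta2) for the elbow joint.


cos(th2) = (d^2 - L1^2 - L2^2)/(2*L1*L2) = (1.417^2 - 1.17^2 - 0.52^2)/(2*1.17*0.52) = 0.3029

0.3029


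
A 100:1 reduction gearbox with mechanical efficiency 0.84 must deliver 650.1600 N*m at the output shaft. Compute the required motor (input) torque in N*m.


tau_in = tau_out / (N * eta) = 650.1600 / (100 * 0.84) = 7.7400

7.7400 N*m


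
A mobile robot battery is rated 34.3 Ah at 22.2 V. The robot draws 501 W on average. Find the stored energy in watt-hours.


E = capacity * V = 34.3*22.2 = 761.4600

761.4600 Wh


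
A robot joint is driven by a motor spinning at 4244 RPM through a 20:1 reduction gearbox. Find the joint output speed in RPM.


omega_joint = omega_motor / N = 4244 / 20 = 212.2000

212.2000 RPM


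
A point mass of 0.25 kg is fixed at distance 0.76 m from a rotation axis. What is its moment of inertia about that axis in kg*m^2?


I = m*r^2 = 0.25*0.76^2 = 0.1444

0.1444 kg*m^2


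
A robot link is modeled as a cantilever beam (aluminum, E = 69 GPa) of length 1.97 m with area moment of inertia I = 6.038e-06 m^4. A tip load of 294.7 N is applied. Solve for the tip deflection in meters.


delta = F*L^3/(3*E*I) = 294.7*1.97^3/(3*6.900e+10*6.038e-06)
      = 2253.0914231/1249866 = 0.0018

0.0018 m


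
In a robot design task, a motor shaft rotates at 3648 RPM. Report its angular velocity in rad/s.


omega = 3648 * 2*pi/60 = 382.0177

382.0177 rad/s


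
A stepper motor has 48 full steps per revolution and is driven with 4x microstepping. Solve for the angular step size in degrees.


step = 360/(48*4) = 360/192 = 1.8750

1.8750 degrees


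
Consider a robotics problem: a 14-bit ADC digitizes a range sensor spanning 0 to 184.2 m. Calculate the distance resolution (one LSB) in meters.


res = range / 2^n = 184.2/2^14 = 184.2/16384 = 0.0112

0.0112 m


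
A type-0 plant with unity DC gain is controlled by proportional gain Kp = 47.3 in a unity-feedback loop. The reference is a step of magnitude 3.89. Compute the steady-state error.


e_ss = R/(1 + Kp) = 3.89/(1 + 47.3) = 3.89/48.3000 = 0.0805

0.0805


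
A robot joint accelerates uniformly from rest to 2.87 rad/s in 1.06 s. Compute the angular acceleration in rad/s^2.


alpha = delta_omega / t = 2.87 / 1.06 = 2.7075

2.7075 rad/s^2


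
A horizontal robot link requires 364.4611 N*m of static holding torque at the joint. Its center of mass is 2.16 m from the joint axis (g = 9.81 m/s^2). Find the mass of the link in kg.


m = tau / (g*L) = 364.4611 / (9.81 * 2.16) = 17.2000

17.2000 kg
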